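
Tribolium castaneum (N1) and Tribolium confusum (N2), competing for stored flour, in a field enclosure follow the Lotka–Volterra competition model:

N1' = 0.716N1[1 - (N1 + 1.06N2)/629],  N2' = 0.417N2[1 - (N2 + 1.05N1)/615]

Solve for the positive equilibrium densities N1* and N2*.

N1* ≈ 203, N2* ≈ 402

Setting both brackets to zero gives the nullclines N1 + 1.06N2 = 629 and 1.05N1 + N2 = 615.
Substituting N2 = 615 - 1.05N1 into the first: N1(1 - 1.06·1.05) = 629 - 1.06·615.
So N1* = -22.9/-0.113 = 203, and then N2* = 615 - 1.05·203 = 402.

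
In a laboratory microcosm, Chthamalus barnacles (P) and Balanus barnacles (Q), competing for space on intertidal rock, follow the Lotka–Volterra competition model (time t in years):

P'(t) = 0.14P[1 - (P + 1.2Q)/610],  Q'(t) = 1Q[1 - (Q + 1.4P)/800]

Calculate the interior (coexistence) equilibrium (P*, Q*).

Setting both brackets to zero gives the nullclines P + 1.2Q = 610 and 1.4P + Q = 800.
Substituting Q = 800 - 1.4P into the first: P(1 - 1.2·1.4) = 610 - 1.2·800.
So P* = -350/-0.68 = 515, and then Q* = 800 - 1.4·515 = 79.4.

P* ≈ 515, Q* ≈ 79.4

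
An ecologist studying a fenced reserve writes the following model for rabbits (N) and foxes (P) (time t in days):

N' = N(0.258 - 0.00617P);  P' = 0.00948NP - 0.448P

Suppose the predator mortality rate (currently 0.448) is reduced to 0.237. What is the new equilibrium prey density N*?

At the interior fixed point, setting dP/dt = 0 with P > 0 fixes N* = (predator death rate)/(NP coefficient) — independent of the other coefficients.
With the change, N* = 0.237/0.00948 = 25; it falls from 47.3.

N* ≈ 25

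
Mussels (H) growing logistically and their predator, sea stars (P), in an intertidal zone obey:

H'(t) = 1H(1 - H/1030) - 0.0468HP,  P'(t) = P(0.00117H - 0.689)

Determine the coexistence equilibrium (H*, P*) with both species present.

H* ≈ 589, P* ≈ 9.15

From dP/dt = 0 with P > 0: 0.00117H* = 0.689, so H* = 589.
Substitute into dH/dt = 0: 1(1 - 589/1030) = 0.0468P*.
The bracket is 0.428, giving P* = 0.428/0.0468 = 9.15.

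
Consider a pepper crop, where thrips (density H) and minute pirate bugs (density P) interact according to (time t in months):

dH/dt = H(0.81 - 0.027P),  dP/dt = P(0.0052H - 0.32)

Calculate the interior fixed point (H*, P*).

Set dP/dt = 0 with P > 0: 0.0052H - 0.32 = 0, so H* = 0.32/0.0052 = 61.5.
Set dH/dt = 0 with H > 0: 0.81 - 0.027P = 0, so P* = 0.81/0.027 = 30.

H* ≈ 61.5, P* ≈ 30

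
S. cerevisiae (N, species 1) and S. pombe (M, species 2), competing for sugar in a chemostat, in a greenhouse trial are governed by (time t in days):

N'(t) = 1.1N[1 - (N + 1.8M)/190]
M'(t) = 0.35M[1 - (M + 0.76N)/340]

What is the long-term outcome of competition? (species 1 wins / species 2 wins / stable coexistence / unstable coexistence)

species 2 excludes species 1

Compare the nullcline intercepts: K1/α12 = 190/1.8 = 106 < K2 = 340; K2/α21 = 340/0.76 = 447 > K1 = 190.
Since the inequalities point opposite ways, species 2 can invade but species 1 cannot.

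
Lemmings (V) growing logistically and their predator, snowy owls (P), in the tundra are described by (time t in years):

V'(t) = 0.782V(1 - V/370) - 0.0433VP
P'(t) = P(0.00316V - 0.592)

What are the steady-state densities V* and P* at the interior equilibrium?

From dP/dt = 0 with P > 0: 0.00316V* = 0.592, so V* = 187.
Substitute into dV/dt = 0: 0.782(1 - 187/370) = 0.0433P*.
The bracket is 0.494, giving P* = 0.386/0.0433 = 8.92.

V* ≈ 187, P* ≈ 8.92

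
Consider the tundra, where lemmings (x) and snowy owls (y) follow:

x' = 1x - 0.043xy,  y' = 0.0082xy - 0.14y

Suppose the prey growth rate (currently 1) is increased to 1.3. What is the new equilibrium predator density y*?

y* ≈ 30.2

At the interior fixed point, setting dx/dt = 0 with x > 0 fixes y* = (prey growth rate)/(xy coefficient) — independent of the other coefficients.
With the change, y* = 1.3/0.043 = 30.2; it rises from 23.3.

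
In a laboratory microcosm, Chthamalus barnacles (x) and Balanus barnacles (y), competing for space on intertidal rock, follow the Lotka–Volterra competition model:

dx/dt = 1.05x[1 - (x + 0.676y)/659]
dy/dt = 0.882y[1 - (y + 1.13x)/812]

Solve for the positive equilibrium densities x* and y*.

x* ≈ 466, y* ≈ 285

Setting both brackets to zero gives the nullclines x + 0.676y = 659 and 1.13x + y = 812.
Substituting y = 812 - 1.13x into the first: x(1 - 0.676·1.13) = 659 - 0.676·812.
So x* = 110/0.236 = 466, and then y* = 812 - 1.13·466 = 285.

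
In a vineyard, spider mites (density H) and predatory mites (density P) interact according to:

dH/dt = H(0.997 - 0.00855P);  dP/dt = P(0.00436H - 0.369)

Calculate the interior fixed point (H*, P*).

H* ≈ 84.6, P* ≈ 117

Set dP/dt = 0 with P > 0: 0.00436H - 0.369 = 0, so H* = 0.369/0.00436 = 84.6.
Set dH/dt = 0 with H > 0: 0.997 - 0.00855P = 0, so P* = 0.997/0.00855 = 117.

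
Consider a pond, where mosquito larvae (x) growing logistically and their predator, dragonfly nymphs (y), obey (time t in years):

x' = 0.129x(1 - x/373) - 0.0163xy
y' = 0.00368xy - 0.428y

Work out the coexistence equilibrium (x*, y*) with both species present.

From dy/dt = 0 with y > 0: 0.00368x* = 0.428, so x* = 116.
Substitute into dx/dt = 0: 0.129(1 - 116/373) = 0.0163y*.
The bracket is 0.688, giving y* = 0.0888/0.0163 = 5.45.

x* ≈ 116, y* ≈ 5.45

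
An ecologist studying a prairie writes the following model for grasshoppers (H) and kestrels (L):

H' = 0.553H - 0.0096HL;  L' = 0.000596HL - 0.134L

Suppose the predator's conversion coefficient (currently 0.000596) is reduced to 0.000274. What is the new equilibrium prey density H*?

At the interior fixed point, setting dL/dt = 0 with L > 0 fixes H* = (predator death rate)/(HL coefficient) — independent of the other coefficients.
With the change, H* = 0.134/0.000274 = 489; it rises from 225.

H* ≈ 489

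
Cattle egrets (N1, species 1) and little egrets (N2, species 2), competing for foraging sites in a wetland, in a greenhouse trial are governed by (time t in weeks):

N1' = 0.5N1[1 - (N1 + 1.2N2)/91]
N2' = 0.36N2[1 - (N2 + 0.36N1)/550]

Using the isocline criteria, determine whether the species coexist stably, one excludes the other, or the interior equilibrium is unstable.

species 2 excludes species 1

Compare the nullcline intercepts: K1/α12 = 91/1.2 = 75.8 < K2 = 550; K2/α21 = 550/0.36 = 1530 > K1 = 91.
Since the inequalities point opposite ways, species 2 can invade but species 1 cannot.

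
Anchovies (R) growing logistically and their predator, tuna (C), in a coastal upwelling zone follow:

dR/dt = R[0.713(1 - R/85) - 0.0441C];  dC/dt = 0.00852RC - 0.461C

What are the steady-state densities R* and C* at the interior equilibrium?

From dC/dt = 0 with C > 0: 0.00852R* = 0.461, so R* = 54.1.
Substitute into dR/dt = 0: 0.713(1 - 54.1/85) = 0.0441C*.
The bracket is 0.363, giving C* = 0.259/0.0441 = 5.88.

R* ≈ 54.1, C* ≈ 5.88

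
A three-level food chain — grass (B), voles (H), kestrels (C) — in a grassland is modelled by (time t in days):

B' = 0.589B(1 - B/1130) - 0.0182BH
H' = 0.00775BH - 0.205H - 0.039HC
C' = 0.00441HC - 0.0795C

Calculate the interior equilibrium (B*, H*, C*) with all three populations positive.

B* ≈ 501, H* ≈ 18, C* ≈ 94.2

From dC/dt = 0: 0.00441H* = 0.0795, so H* = 18.
From dB/dt = 0: 0.589(1 - B*/1130) = 0.0182·18, giving B* = 1130·(1 - 0.557) = 501.
From dH/dt = 0: 0.00775·501 - 0.205 = 0.039C*, so C* = 3.67/0.039 = 94.2.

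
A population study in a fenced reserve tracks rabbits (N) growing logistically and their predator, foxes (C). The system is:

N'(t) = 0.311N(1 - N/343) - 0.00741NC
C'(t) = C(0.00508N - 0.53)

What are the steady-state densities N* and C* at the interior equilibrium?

N* ≈ 104, C* ≈ 29.2

From dC/dt = 0 with C > 0: 0.00508N* = 0.53, so N* = 104.
Substitute into dN/dt = 0: 0.311(1 - 104/343) = 0.00741C*.
The bracket is 0.696, giving C* = 0.216/0.00741 = 29.2.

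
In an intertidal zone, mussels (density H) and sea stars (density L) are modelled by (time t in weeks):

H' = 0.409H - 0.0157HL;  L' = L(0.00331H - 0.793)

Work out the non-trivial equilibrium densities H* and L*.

H* ≈ 240, L* ≈ 26.1

Set dL/dt = 0 with L > 0: 0.00331H - 0.793 = 0, so H* = 0.793/0.00331 = 240.
Set dH/dt = 0 with H > 0: 0.409 - 0.0157L = 0, so L* = 0.409/0.0157 = 26.1.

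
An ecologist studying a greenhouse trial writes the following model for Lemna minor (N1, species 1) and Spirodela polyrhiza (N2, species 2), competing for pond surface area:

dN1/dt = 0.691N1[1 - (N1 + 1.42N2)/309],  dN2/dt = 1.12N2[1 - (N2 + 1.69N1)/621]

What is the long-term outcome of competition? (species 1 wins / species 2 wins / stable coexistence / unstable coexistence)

species 2 excludes species 1

Compare the nullcline intercepts: K1/α12 = 309/1.42 = 218 < K2 = 621; K2/α21 = 621/1.69 = 367 > K1 = 309.
Since the inequalities point opposite ways, species 2 can invade but species 1 cannot.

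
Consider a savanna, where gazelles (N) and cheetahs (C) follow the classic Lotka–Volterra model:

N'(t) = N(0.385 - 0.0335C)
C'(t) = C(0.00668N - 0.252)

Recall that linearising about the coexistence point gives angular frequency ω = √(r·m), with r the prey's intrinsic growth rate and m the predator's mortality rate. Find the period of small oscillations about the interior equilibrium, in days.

Here r = 0.385 and m = 0.252, so r·m = 0.097.
ω = √0.097 = 0.311 per day, hence T = 2π/ω ≈ 20.2 days.

T ≈ 20.2 days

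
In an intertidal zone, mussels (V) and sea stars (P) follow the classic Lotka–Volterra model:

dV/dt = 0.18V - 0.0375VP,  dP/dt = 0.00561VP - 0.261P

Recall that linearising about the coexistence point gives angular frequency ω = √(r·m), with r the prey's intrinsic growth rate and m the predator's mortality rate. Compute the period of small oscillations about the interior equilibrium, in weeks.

Here r = 0.18 and m = 0.261, so r·m = 0.047.
ω = √0.047 = 0.217 per week, hence T = 2π/ω ≈ 29 weeks.

T ≈ 29 weeks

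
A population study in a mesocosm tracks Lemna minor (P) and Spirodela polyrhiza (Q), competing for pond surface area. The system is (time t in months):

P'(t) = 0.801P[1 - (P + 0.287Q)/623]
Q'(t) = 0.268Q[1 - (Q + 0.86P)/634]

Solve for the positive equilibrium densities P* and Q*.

Setting both brackets to zero gives the nullclines P + 0.287Q = 623 and 0.86P + Q = 634.
Substituting Q = 634 - 0.86P into the first: P(1 - 0.287·0.86) = 623 - 0.287·634.
So P* = 441/0.753 = 586, and then Q* = 634 - 0.86·586 = 130.

P* ≈ 586, Q* ≈ 130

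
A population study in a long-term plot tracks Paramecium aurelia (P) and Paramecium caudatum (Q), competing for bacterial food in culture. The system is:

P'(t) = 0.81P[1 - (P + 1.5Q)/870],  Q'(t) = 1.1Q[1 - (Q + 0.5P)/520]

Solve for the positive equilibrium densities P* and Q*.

Setting both brackets to zero gives the nullclines P + 1.5Q = 870 and 0.5P + Q = 520.
Substituting Q = 520 - 0.5P into the first: P(1 - 1.5·0.5) = 870 - 1.5·520.
So P* = 90/0.25 = 360, and then Q* = 520 - 0.5·360 = 340.

P* ≈ 360, Q* ≈ 340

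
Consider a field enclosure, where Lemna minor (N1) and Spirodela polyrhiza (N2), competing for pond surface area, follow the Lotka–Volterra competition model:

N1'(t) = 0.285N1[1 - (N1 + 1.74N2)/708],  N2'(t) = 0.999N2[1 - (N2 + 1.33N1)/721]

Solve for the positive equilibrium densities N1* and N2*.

Setting both brackets to zero gives the nullclines N1 + 1.74N2 = 708 and 1.33N1 + N2 = 721.
Substituting N2 = 721 - 1.33N1 into the first: N1(1 - 1.74·1.33) = 708 - 1.74·721.
So N1* = -547/-1.31 = 416, and then N2* = 721 - 1.33·416 = 168.

N1* ≈ 416, N2* ≈ 168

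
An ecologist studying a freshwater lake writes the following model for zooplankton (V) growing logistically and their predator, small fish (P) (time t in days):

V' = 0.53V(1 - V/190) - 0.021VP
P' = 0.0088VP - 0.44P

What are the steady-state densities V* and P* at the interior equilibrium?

From dP/dt = 0 with P > 0: 0.0088V* = 0.44, so V* = 50.
Substitute into dV/dt = 0: 0.53(1 - 50/190) = 0.021P*.
The bracket is 0.737, giving P* = 0.391/0.021 = 18.6.

V* ≈ 50, P* ≈ 18.6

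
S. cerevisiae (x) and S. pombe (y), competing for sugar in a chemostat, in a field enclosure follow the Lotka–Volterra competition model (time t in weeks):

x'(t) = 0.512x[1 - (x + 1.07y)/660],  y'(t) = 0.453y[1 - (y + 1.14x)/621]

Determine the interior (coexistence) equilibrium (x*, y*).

x* ≈ 20.3, y* ≈ 598

Setting both brackets to zero gives the nullclines x + 1.07y = 660 and 1.14x + y = 621.
Substituting y = 621 - 1.14x into the first: x(1 - 1.07·1.14) = 660 - 1.07·621.
So x* = -4.47/-0.22 = 20.3, and then y* = 621 - 1.14·20.3 = 598.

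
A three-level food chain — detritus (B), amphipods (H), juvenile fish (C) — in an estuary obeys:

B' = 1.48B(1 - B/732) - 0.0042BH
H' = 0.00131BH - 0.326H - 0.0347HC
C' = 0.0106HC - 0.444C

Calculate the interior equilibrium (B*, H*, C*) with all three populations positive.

From dC/dt = 0: 0.0106H* = 0.444, so H* = 41.9.
From dB/dt = 0: 1.48(1 - B*/732) = 0.0042·41.9, giving B* = 732·(1 - 0.119) = 645.
From dH/dt = 0: 0.00131·645 - 0.326 = 0.0347C*, so C* = 0.519/0.0347 = 15.

B* ≈ 645, H* ≈ 41.9, C* ≈ 15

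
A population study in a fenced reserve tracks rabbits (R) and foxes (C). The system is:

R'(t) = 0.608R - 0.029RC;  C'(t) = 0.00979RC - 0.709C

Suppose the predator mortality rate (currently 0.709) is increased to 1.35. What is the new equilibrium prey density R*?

R* ≈ 138

At the interior fixed point, setting dC/dt = 0 with C > 0 fixes R* = (predator death rate)/(RC coefficient) — independent of the other coefficients.
With the change, R* = 1.35/0.00979 = 138; it rises from 72.4.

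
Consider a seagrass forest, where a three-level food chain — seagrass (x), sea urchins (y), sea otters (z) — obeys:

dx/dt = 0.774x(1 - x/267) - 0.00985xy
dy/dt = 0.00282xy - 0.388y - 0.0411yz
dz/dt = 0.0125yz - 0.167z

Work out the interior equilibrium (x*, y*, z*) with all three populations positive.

From dz/dt = 0: 0.0125y* = 0.167, so y* = 13.4.
From dx/dt = 0: 0.774(1 - x*/267) = 0.00985·13.4, giving x* = 267·(1 - 0.17) = 222.
From dy/dt = 0: 0.00282·222 - 0.388 = 0.0411z*, so z* = 0.237/0.0411 = 5.76.

x* ≈ 222, y* ≈ 13.4, z* ≈ 5.76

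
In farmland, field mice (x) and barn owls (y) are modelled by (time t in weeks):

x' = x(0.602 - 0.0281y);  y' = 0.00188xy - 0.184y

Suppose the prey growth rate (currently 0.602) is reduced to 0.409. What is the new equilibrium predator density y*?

y* ≈ 14.6

At the interior fixed point, setting dx/dt = 0 with x > 0 fixes y* = (prey growth rate)/(xy coefficient) — independent of the other coefficients.
With the change, y* = 0.409/0.0281 = 14.6; it falls from 21.4.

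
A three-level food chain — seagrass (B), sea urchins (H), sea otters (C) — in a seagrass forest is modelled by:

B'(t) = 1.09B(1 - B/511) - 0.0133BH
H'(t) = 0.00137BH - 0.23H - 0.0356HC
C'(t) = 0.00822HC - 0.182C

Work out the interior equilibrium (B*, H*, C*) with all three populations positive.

B* ≈ 373, H* ≈ 22.1, C* ≈ 7.89

From dC/dt = 0: 0.00822H* = 0.182, so H* = 22.1.
From dB/dt = 0: 1.09(1 - B*/511) = 0.0133·22.1, giving B* = 511·(1 - 0.27) = 373.
From dH/dt = 0: 0.00137·373 - 0.23 = 0.0356C*, so C* = 0.281/0.0356 = 7.89.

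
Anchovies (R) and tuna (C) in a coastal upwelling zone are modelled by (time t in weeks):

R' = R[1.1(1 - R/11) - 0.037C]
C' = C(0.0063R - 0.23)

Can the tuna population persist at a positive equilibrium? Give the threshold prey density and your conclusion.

The predator equation gives dC/dt > 0 only when R > 0.23/0.0063 = 36.5.
Without the predator, R → K = 11. Since 11 < 36.5, the predator cannot invade.

Threshold R = 36.5; K < 36.5, so no, the predator goes extinct.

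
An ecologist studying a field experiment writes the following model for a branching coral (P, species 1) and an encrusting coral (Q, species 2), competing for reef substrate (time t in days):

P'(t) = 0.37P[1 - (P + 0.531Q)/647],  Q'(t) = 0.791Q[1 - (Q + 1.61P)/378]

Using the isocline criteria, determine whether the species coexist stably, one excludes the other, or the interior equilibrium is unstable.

species 1 excludes species 2

Compare the nullcline intercepts: K1/α12 = 647/0.531 = 1220 > K2 = 378; K2/α21 = 378/1.61 = 235 < K1 = 647.
Since the inequalities point opposite ways, species 1 can invade but species 2 cannot.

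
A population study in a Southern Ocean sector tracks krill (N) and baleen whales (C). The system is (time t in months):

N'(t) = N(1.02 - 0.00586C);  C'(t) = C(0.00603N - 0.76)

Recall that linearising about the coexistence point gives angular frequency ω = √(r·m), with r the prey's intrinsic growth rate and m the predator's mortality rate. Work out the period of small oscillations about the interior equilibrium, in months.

T ≈ 7.14 months

Here r = 1.02 and m = 0.76, so r·m = 0.775.
ω = √0.775 = 0.88 per month, hence T = 2π/ω ≈ 7.14 months.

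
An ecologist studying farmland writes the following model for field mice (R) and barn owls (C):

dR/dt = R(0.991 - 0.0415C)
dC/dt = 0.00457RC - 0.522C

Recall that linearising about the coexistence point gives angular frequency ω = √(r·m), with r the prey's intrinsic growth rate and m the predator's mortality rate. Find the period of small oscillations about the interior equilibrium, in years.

T ≈ 8.74 years

Here r = 0.991 and m = 0.522, so r·m = 0.517.
ω = √0.517 = 0.719 per year, hence T = 2π/ω ≈ 8.74 years.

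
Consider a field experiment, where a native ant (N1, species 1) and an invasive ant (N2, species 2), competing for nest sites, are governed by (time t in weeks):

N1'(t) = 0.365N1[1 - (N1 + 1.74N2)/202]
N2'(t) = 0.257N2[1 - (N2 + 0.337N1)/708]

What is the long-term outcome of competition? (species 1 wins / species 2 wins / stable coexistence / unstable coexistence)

species 2 excludes species 1

Compare the nullcline intercepts: K1/α12 = 202/1.74 = 116 < K2 = 708; K2/α21 = 708/0.337 = 2100 > K1 = 202.
Since the inequalities point opposite ways, species 2 can invade but species 1 cannot.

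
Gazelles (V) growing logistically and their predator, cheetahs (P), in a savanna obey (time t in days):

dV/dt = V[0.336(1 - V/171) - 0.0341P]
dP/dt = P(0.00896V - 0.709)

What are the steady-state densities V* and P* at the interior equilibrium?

V* ≈ 79.1, P* ≈ 5.29

From dP/dt = 0 with P > 0: 0.00896V* = 0.709, so V* = 79.1.
Substitute into dV/dt = 0: 0.336(1 - 79.1/171) = 0.0341P*.
The bracket is 0.537, giving P* = 0.181/0.0341 = 5.29.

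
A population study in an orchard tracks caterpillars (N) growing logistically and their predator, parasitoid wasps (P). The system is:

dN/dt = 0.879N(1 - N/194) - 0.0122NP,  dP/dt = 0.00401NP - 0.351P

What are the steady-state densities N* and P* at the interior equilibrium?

N* ≈ 87.5, P* ≈ 39.5

From dP/dt = 0 with P > 0: 0.00401N* = 0.351, so N* = 87.5.
Substitute into dN/dt = 0: 0.879(1 - 87.5/194) = 0.0122P*.
The bracket is 0.549, giving P* = 0.482/0.0122 = 39.5.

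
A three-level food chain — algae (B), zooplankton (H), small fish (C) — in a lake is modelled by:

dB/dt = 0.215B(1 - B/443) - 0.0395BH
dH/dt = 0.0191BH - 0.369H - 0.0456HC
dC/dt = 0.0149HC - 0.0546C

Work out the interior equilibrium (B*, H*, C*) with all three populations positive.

B* ≈ 145, H* ≈ 3.66, C* ≈ 52.5

From dC/dt = 0: 0.0149H* = 0.0546, so H* = 3.66.
From dB/dt = 0: 0.215(1 - B*/443) = 0.0395·3.66, giving B* = 443·(1 - 0.673) = 145.
From dH/dt = 0: 0.0191·145 - 0.369 = 0.0456C*, so C* = 2.4/0.0456 = 52.5.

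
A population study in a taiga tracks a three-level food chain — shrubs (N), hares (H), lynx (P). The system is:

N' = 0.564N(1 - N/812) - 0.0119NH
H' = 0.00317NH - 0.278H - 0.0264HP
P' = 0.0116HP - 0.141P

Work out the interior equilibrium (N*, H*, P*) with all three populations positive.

From dP/dt = 0: 0.0116H* = 0.141, so H* = 12.2.
From dN/dt = 0: 0.564(1 - N*/812) = 0.0119·12.2, giving N* = 812·(1 - 0.256) = 604.
From dH/dt = 0: 0.00317·604 - 0.278 = 0.0264P*, so P* = 1.64/0.0264 = 62.

N* ≈ 604, H* ≈ 12.2, P* ≈ 62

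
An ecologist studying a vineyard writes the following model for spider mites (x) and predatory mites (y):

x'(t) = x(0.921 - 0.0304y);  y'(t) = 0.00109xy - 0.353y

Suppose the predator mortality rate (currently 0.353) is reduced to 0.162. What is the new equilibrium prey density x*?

x* ≈ 149

At the interior fixed point, setting dy/dt = 0 with y > 0 fixes x* = (predator death rate)/(xy coefficient) — independent of the other coefficients.
With the change, x* = 0.162/0.00109 = 149; it falls from 324.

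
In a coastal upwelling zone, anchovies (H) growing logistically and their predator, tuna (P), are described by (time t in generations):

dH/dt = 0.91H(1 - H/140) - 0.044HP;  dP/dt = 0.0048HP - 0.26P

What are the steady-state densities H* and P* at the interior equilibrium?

H* ≈ 54.2, P* ≈ 12.7

From dP/dt = 0 with P > 0: 0.0048H* = 0.26, so H* = 54.2.
Substitute into dH/dt = 0: 0.91(1 - 54.2/140) = 0.044P*.
The bracket is 0.613, giving P* = 0.558/0.044 = 12.7.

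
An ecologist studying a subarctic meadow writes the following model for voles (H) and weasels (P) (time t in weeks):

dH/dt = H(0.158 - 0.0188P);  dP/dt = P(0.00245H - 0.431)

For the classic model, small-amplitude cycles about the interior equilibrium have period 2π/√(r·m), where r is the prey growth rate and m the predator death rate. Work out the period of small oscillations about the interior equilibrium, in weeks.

T ≈ 24.1 weeks

Here r = 0.158 and m = 0.431, so r·m = 0.0681.
ω = √0.0681 = 0.261 per week, hence T = 2π/ω ≈ 24.1 weeks.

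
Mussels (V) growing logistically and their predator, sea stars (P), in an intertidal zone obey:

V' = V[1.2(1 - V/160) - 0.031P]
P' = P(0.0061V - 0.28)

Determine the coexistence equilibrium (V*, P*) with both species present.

From dP/dt = 0 with P > 0: 0.0061V* = 0.28, so V* = 45.9.
Substitute into dV/dt = 0: 1.2(1 - 45.9/160) = 0.031P*.
The bracket is 0.713, giving P* = 0.856/0.031 = 27.6.

V* ≈ 45.9, P* ≈ 27.6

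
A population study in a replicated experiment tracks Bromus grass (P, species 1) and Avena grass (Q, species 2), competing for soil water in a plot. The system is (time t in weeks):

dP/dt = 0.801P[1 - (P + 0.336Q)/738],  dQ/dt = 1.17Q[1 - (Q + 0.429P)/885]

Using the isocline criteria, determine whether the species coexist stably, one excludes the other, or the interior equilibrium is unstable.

Compare the nullcline intercepts: K1/α12 = 738/0.336 = 2200 > K2 = 885; K2/α21 = 885/0.429 = 2060 > K1 = 738.
Since both inequalities hold, each species can invade when rare, so the interior equilibrium is stable.

stable coexistence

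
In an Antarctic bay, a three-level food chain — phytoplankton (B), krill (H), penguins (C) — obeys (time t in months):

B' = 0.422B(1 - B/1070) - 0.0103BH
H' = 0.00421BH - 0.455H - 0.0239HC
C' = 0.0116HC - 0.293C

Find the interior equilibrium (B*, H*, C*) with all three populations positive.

From dC/dt = 0: 0.0116H* = 0.293, so H* = 25.3.
From dB/dt = 0: 0.422(1 - B*/1070) = 0.0103·25.3, giving B* = 1070·(1 - 0.617) = 410.
From dH/dt = 0: 0.00421·410 - 0.455 = 0.0239C*, so C* = 1.27/0.0239 = 53.2.

B* ≈ 410, H* ≈ 25.3, C* ≈ 53.2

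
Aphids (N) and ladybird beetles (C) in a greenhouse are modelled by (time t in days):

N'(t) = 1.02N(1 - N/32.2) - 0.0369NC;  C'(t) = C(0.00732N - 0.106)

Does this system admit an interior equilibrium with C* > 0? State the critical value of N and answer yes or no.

The predator equation gives dC/dt > 0 only when N > 0.106/0.00732 = 14.5.
Without the predator, N → K = 32.2. Since 32.2 > 14.5, the predator can invade and persist.

Threshold N = 14.5; K > 14.5, so yes, the predator persists.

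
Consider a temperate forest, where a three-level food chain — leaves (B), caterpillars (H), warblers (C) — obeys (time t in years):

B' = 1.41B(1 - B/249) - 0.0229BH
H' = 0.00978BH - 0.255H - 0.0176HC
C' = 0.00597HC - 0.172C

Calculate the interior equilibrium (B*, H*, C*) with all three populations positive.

B* ≈ 132, H* ≈ 28.8, C* ≈ 59.1

From dC/dt = 0: 0.00597H* = 0.172, so H* = 28.8.
From dB/dt = 0: 1.41(1 - B*/249) = 0.0229·28.8, giving B* = 249·(1 - 0.468) = 132.
From dH/dt = 0: 0.00978·132 - 0.255 = 0.0176C*, so C* = 1.04/0.0176 = 59.1.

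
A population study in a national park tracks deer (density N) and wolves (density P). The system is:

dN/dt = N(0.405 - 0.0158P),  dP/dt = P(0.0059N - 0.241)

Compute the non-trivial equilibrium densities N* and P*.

N* ≈ 40.8, P* ≈ 25.6

Set dP/dt = 0 with P > 0: 0.0059N - 0.241 = 0, so N* = 0.241/0.0059 = 40.8.
Set dN/dt = 0 with N > 0: 0.405 - 0.0158P = 0, so P* = 0.405/0.0158 = 25.6.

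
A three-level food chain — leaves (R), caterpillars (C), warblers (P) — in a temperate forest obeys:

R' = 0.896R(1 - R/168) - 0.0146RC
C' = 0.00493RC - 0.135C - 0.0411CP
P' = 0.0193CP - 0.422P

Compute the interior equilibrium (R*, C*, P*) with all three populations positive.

R* ≈ 108, C* ≈ 21.9, P* ≈ 9.69

From dP/dt = 0: 0.0193C* = 0.422, so C* = 21.9.
From dR/dt = 0: 0.896(1 - R*/168) = 0.0146·21.9, giving R* = 168·(1 - 0.356) = 108.
From dC/dt = 0: 0.00493·108 - 0.135 = 0.0411P*, so P* = 0.398/0.0411 = 9.69.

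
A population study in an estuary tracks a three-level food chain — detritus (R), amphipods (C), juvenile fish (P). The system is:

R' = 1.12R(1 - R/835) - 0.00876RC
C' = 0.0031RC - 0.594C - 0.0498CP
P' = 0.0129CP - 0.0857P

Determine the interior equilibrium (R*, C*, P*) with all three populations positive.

R* ≈ 792, C* ≈ 6.64, P* ≈ 37.3

From dP/dt = 0: 0.0129C* = 0.0857, so C* = 6.64.
From dR/dt = 0: 1.12(1 - R*/835) = 0.00876·6.64, giving R* = 835·(1 - 0.052) = 792.
From dC/dt = 0: 0.0031·792 - 0.594 = 0.0498P*, so P* = 1.86/0.0498 = 37.3.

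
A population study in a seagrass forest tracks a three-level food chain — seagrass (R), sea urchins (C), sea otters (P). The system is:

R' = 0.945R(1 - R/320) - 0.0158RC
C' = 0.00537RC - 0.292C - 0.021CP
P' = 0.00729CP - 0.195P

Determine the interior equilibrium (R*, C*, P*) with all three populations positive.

From dP/dt = 0: 0.00729C* = 0.195, so C* = 26.7.
From dR/dt = 0: 0.945(1 - R*/320) = 0.0158·26.7, giving R* = 320·(1 - 0.447) = 177.
From dC/dt = 0: 0.00537·177 - 0.292 = 0.021P*, so P* = 0.658/0.021 = 31.3.

R* ≈ 177, C* ≈ 26.7, P* ≈ 31.3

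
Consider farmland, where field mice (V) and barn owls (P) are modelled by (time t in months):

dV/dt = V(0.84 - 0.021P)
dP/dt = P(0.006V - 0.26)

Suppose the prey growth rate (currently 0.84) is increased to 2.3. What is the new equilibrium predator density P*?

P* ≈ 110

At the interior fixed point, setting dV/dt = 0 with V > 0 fixes P* = (prey growth rate)/(VP coefficient) — independent of the other coefficients.
With the change, P* = 2.3/0.021 = 110; it rises from 40.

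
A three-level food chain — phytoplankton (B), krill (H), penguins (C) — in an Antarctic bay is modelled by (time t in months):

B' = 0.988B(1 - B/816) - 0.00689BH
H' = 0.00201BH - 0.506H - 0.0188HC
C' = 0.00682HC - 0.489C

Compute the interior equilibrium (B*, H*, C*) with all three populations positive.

From dC/dt = 0: 0.00682H* = 0.489, so H* = 71.7.
From dB/dt = 0: 0.988(1 - B*/816) = 0.00689·71.7, giving B* = 816·(1 - 0.5) = 408.
From dH/dt = 0: 0.00201·408 - 0.506 = 0.0188C*, so C* = 0.314/0.0188 = 16.7.

B* ≈ 408, H* ≈ 71.7, C* ≈ 16.7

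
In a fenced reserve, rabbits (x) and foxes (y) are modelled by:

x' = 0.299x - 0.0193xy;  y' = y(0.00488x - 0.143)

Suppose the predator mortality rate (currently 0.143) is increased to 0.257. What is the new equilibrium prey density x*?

At the interior fixed point, setting dy/dt = 0 with y > 0 fixes x* = (predator death rate)/(xy coefficient) — independent of the other coefficients.
With the change, x* = 0.257/0.00488 = 52.7; it rises from 29.3.

x* ≈ 52.7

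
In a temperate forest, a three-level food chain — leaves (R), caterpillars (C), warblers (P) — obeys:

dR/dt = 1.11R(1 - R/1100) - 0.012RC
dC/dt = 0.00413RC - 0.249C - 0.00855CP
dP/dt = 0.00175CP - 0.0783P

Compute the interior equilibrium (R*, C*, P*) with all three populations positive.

From dP/dt = 0: 0.00175C* = 0.0783, so C* = 44.7.
From dR/dt = 0: 1.11(1 - R*/1100) = 0.012·44.7, giving R* = 1100·(1 - 0.484) = 568.
From dC/dt = 0: 0.00413·568 - 0.249 = 0.00855P*, so P* = 2.1/0.00855 = 245.

R* ≈ 568, C* ≈ 44.7, P* ≈ 245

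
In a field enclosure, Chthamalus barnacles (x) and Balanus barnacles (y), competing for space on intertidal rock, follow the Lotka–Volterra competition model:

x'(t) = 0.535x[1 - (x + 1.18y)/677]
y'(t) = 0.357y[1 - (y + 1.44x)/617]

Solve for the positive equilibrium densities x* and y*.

Setting both brackets to zero gives the nullclines x + 1.18y = 677 and 1.44x + y = 617.
Substituting y = 617 - 1.44x into the first: x(1 - 1.18·1.44) = 677 - 1.18·617.
So x* = -51.1/-0.699 = 73, and then y* = 617 - 1.44·73 = 512.

x* ≈ 73, y* ≈ 512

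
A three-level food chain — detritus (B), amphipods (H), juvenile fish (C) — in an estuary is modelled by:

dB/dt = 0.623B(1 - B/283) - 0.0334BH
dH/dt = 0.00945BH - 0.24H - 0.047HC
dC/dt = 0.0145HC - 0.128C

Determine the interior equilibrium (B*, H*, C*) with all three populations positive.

B* ≈ 149, H* ≈ 8.83, C* ≈ 24.9

From dC/dt = 0: 0.0145H* = 0.128, so H* = 8.83.
From dB/dt = 0: 0.623(1 - B*/283) = 0.0334·8.83, giving B* = 283·(1 - 0.473) = 149.
From dH/dt = 0: 0.00945·149 - 0.24 = 0.047C*, so C* = 1.17/0.047 = 24.9.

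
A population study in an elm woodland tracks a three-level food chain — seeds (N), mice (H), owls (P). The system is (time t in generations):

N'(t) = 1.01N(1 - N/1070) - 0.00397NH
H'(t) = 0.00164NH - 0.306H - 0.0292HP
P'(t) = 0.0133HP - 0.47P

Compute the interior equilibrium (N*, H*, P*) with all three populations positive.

From dP/dt = 0: 0.0133H* = 0.47, so H* = 35.3.
From dN/dt = 0: 1.01(1 - N*/1070) = 0.00397·35.3, giving N* = 1070·(1 - 0.139) = 921.
From dH/dt = 0: 0.00164·921 - 0.306 = 0.0292P*, so P* = 1.21/0.0292 = 41.3.

N* ≈ 921, H* ≈ 35.3, P* ≈ 41.3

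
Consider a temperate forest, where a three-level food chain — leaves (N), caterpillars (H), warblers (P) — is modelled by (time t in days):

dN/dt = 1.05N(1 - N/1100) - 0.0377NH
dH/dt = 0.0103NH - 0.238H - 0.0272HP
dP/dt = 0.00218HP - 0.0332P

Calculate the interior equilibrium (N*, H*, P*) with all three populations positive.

From dP/dt = 0: 0.00218H* = 0.0332, so H* = 15.2.
From dN/dt = 0: 1.05(1 - N*/1100) = 0.0377·15.2, giving N* = 1100·(1 - 0.547) = 499.
From dH/dt = 0: 0.0103·499 - 0.238 = 0.0272P*, so P* = 4.9/0.0272 = 180.

N* ≈ 499, H* ≈ 15.2, P* ≈ 180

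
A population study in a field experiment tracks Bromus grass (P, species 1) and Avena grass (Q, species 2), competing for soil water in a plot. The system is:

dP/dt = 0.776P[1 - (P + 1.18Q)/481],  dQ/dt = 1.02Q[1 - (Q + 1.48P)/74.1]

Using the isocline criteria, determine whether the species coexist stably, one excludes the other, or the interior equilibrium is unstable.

Compare the nullcline intercepts: K1/α12 = 481/1.18 = 408 > K2 = 74.1; K2/α21 = 74.1/1.48 = 50.1 < K1 = 481.
Since the inequalities point opposite ways, species 1 can invade but species 2 cannot.

species 1 excludes species 2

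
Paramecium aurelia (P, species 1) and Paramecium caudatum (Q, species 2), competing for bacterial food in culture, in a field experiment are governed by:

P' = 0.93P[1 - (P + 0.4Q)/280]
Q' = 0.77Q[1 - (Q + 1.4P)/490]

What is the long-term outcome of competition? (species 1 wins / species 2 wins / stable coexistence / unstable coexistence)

Compare the nullcline intercepts: K1/α12 = 280/0.4 = 700 > K2 = 490; K2/α21 = 490/1.4 = 350 > K1 = 280.
Since both inequalities hold, each species can invade when rare, so the interior equilibrium is stable.

stable coexistence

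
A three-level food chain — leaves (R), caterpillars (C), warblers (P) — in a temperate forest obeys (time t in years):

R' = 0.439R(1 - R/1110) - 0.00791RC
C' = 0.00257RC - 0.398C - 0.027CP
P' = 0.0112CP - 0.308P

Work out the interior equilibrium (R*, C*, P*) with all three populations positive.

R* ≈ 560, C* ≈ 27.5, P* ≈ 38.6

From dP/dt = 0: 0.0112C* = 0.308, so C* = 27.5.
From dR/dt = 0: 0.439(1 - R*/1110) = 0.00791·27.5, giving R* = 1110·(1 - 0.496) = 560.
From dC/dt = 0: 0.00257·560 - 0.398 = 0.027P*, so P* = 1.04/0.027 = 38.6.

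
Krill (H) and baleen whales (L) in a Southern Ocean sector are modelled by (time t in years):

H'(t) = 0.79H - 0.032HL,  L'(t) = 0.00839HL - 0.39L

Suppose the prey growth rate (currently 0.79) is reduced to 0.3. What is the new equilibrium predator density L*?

At the interior fixed point, setting dH/dt = 0 with H > 0 fixes L* = (prey growth rate)/(HL coefficient) — independent of the other coefficients.
With the change, L* = 0.3/0.032 = 9.38; it falls from 24.7.

L* ≈ 9.38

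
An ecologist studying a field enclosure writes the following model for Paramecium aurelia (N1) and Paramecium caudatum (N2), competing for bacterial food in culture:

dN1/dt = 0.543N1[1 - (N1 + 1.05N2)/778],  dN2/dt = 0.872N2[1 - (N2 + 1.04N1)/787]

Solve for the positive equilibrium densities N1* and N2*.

Setting both brackets to zero gives the nullclines N1 + 1.05N2 = 778 and 1.04N1 + N2 = 787.
Substituting N2 = 787 - 1.04N1 into the first: N1(1 - 1.05·1.04) = 778 - 1.05·787.
So N1* = -48.4/-0.092 = 526, and then N2* = 787 - 1.04·526 = 240.

N1* ≈ 526, N2* ≈ 240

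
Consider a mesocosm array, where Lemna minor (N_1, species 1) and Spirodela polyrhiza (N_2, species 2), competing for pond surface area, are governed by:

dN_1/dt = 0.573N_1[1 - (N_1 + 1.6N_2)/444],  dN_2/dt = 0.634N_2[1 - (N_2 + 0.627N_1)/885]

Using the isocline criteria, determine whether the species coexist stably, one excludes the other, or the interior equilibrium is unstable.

species 2 excludes species 1

Compare the nullcline intercepts: K1/α12 = 444/1.6 = 278 < K2 = 885; K2/α21 = 885/0.627 = 1410 > K1 = 444.
Since the inequalities point opposite ways, species 2 can invade but species 1 cannot.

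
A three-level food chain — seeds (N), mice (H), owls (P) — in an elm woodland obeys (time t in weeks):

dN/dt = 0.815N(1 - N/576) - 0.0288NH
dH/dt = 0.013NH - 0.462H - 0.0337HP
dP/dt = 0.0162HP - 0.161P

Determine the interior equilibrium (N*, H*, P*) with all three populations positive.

From dP/dt = 0: 0.0162H* = 0.161, so H* = 9.94.
From dN/dt = 0: 0.815(1 - N*/576) = 0.0288·9.94, giving N* = 576·(1 - 0.351) = 374.
From dH/dt = 0: 0.013·374 - 0.462 = 0.0337P*, so P* = 4.4/0.0337 = 130.

N* ≈ 374, H* ≈ 9.94, P* ≈ 130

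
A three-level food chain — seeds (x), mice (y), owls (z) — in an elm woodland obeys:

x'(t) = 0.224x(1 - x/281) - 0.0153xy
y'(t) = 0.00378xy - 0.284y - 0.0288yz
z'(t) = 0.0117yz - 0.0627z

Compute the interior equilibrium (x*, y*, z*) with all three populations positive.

x* ≈ 178, y* ≈ 5.36, z* ≈ 13.5

From dz/dt = 0: 0.0117y* = 0.0627, so y* = 5.36.
From dx/dt = 0: 0.224(1 - x*/281) = 0.0153·5.36, giving x* = 281·(1 - 0.366) = 178.
From dy/dt = 0: 0.00378·178 - 0.284 = 0.0288z*, so z* = 0.389/0.0288 = 13.5.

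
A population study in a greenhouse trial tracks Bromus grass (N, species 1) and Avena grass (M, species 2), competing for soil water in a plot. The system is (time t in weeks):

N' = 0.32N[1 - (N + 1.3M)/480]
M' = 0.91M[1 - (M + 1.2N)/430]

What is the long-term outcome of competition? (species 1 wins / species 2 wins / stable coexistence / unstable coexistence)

Compare the nullcline intercepts: K1/α12 = 480/1.3 = 369 < K2 = 430; K2/α21 = 430/1.2 = 358 < K1 = 480.
Since both are reversed, neither can invade when rare; the interior point is a saddle.

unstable coexistence (outcome depends on initial conditions)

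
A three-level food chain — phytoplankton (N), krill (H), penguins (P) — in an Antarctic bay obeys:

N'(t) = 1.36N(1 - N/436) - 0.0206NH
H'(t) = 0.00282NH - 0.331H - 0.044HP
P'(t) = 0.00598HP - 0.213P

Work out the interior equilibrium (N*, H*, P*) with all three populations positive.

N* ≈ 201, H* ≈ 35.6, P* ≈ 5.34

From dP/dt = 0: 0.00598H* = 0.213, so H* = 35.6.
From dN/dt = 0: 1.36(1 - N*/436) = 0.0206·35.6, giving N* = 436·(1 - 0.54) = 201.
From dH/dt = 0: 0.00282·201 - 0.331 = 0.044P*, so P* = 0.235/0.044 = 5.34.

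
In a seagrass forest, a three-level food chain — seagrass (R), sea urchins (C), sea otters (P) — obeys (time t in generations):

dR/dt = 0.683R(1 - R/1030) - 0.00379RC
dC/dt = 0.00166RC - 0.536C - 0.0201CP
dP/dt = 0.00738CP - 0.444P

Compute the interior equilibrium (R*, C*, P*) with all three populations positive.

R* ≈ 686, C* ≈ 60.2, P* ≈ 30

From dP/dt = 0: 0.00738C* = 0.444, so C* = 60.2.
From dR/dt = 0: 0.683(1 - R*/1030) = 0.00379·60.2, giving R* = 1030·(1 - 0.334) = 686.
From dC/dt = 0: 0.00166·686 - 0.536 = 0.0201P*, so P* = 0.603/0.0201 = 30.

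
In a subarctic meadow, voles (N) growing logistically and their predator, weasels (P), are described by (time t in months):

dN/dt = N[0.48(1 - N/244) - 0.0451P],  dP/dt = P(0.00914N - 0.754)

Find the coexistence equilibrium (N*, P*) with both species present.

From dP/dt = 0 with P > 0: 0.00914N* = 0.754, so N* = 82.5.
Substitute into dN/dt = 0: 0.48(1 - 82.5/244) = 0.0451P*.
The bracket is 0.662, giving P* = 0.318/0.0451 = 7.04.

N* ≈ 82.5, P* ≈ 7.04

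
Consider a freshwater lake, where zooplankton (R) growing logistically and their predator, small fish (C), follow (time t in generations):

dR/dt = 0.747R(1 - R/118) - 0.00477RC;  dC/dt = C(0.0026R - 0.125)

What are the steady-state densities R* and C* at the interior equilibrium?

R* ≈ 48.1, C* ≈ 92.8

From dC/dt = 0 with C > 0: 0.0026R* = 0.125, so R* = 48.1.
Substitute into dR/dt = 0: 0.747(1 - 48.1/118) = 0.00477C*.
The bracket is 0.593, giving C* = 0.443/0.00477 = 92.8.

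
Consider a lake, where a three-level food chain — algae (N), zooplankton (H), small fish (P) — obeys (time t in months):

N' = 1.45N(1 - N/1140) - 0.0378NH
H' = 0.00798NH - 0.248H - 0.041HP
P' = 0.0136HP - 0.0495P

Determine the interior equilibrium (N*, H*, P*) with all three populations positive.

From dP/dt = 0: 0.0136H* = 0.0495, so H* = 3.64.
From dN/dt = 0: 1.45(1 - N*/1140) = 0.0378·3.64, giving N* = 1140·(1 - 0.0949) = 1030.
From dH/dt = 0: 0.00798·1030 - 0.248 = 0.041P*, so P* = 7.99/0.041 = 195.

N* ≈ 1030, H* ≈ 3.64, P* ≈ 195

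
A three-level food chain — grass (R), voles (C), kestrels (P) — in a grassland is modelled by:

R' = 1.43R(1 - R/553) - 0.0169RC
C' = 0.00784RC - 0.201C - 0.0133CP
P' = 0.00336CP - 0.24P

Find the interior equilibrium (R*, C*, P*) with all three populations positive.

From dP/dt = 0: 0.00336C* = 0.24, so C* = 71.4.
From dR/dt = 0: 1.43(1 - R*/553) = 0.0169·71.4, giving R* = 553·(1 - 0.844) = 86.2.
From dC/dt = 0: 0.00784·86.2 - 0.201 = 0.0133P*, so P* = 0.475/0.0133 = 35.7.

R* ≈ 86.2, C* ≈ 71.4, P* ≈ 35.7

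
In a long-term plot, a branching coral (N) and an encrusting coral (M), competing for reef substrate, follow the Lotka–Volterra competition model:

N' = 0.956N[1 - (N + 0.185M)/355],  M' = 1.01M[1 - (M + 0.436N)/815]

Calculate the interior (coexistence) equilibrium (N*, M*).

Setting both brackets to zero gives the nullclines N + 0.185M = 355 and 0.436N + M = 815.
Substituting M = 815 - 0.436N into the first: N(1 - 0.185·0.436) = 355 - 0.185·815.
So N* = 204/0.919 = 222, and then M* = 815 - 0.436·222 = 718.

N* ≈ 222, M* ≈ 718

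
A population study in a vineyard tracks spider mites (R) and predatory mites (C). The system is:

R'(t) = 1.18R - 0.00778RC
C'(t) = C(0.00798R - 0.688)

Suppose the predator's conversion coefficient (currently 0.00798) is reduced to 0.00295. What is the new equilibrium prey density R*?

At the interior fixed point, setting dC/dt = 0 with C > 0 fixes R* = (predator death rate)/(RC coefficient) — independent of the other coefficients.
With the change, R* = 0.688/0.00295 = 233; it rises from 86.2.

R* ≈ 233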